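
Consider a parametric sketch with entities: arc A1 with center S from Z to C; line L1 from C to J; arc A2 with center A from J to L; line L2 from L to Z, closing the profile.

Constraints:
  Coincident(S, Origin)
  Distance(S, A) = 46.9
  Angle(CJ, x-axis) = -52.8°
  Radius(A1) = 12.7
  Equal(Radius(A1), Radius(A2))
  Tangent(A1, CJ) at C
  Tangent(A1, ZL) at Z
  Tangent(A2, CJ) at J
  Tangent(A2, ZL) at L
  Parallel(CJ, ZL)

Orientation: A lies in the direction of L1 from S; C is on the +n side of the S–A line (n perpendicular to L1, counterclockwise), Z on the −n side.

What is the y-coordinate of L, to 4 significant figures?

-45.04

Tangency of A1 to both parallel lines with radius 12.7 puts C and Z at S ± 12.7·n: C = (10.12, 7.678), Z = (-10.12, -7.678). Equal radii place J and L the same way about A: J = A + 12.7·n = (38.47, -29.68), L = A − 12.7·n = (18.24, -45.04). So L.y = -45.04.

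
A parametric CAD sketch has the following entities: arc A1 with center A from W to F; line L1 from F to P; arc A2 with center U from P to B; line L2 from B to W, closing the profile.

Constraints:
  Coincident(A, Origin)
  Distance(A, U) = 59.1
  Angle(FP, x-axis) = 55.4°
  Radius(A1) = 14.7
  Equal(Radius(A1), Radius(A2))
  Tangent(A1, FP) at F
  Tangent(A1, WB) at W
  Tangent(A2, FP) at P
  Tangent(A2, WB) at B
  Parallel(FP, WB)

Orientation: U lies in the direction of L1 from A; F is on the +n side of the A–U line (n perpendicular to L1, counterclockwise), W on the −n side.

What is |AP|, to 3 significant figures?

60.9

The slot axis is L1's direction at 55.4°, so u = (cos 55.4°, sin 55.4°) = (0.568, 0.823) and n = (−sin 55.4°, cos 55.4°) = (-0.823, 0.568). A is at the origin and U lies 59.1 along u from A, so U = 59.1·u = (33.6, 48.6). Tangency of A1 to both parallel lines with radius 14.7 puts F and W at A ± 14.7·n: F = (-12.1, 8.35), W = (12.1, -8.35). Equal radii place P and B the same way about U: P = U + 14.7·n = (21.5, 57.0), B = U − 14.7·n = (45.7, 40.3). Then |AP| = |P − A| = 60.9.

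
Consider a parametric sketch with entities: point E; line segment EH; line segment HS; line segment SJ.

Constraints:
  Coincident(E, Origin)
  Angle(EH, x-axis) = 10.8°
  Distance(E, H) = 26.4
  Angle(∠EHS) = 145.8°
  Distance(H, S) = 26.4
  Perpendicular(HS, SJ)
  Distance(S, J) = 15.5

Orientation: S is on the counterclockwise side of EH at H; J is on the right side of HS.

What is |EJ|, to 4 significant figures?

56.98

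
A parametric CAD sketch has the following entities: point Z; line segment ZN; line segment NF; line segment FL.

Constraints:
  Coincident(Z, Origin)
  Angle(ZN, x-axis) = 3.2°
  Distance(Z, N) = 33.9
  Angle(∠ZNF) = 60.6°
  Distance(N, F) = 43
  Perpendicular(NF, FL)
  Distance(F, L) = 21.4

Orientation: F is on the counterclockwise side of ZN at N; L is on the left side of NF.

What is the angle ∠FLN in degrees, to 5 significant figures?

63.542°

Z is at the origin; ZN runs at 3.2° with length 33.9, so N = 33.9·(cos 3.2°, sin 3.2°) = (33.847, 1.8923). ∠ZNF = 60.6°, so NF runs at 3.2° + (180° − 60.6°) = 122.60° from the x-axis; with |NF| = 43.0, F = N + 43.0·(cos 122.60°, sin 122.60°) = (10.680, 38.118). The perpendicularity gives FL at right angles to NF; with |FL| = 21.4 on the left of NF, L = F + 21.4·(-0.84245, -0.53877) = (-7.3485, 26.588). Then cos ∠FLN = LF·LN / (|LF||LN|), giving 63.542°.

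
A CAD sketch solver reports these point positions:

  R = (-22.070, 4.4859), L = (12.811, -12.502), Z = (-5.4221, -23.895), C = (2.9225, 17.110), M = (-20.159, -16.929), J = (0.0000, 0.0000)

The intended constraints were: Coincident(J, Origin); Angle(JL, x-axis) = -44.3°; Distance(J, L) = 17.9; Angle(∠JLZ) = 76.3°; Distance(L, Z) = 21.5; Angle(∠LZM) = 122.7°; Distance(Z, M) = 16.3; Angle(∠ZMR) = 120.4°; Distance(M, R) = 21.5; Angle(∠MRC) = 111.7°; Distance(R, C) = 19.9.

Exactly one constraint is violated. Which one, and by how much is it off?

Distance(R, C) = 19.9 — off by 8.10.

J = (0.00, 0.00) ✓; JL at -44.30° ✓; |JL| = 17.90 ✓; ∠JLZ = 76.30° ✓; |LZ| = 21.50 ✓; ∠LZM = 122.7° ✓; |ZM| = 16.30 ✓; ∠ZMR = 120.4° ✓; |MR| = 21.50 ✓; ∠MRC = 111.7° ✓; |RC| = 28.00 ✗.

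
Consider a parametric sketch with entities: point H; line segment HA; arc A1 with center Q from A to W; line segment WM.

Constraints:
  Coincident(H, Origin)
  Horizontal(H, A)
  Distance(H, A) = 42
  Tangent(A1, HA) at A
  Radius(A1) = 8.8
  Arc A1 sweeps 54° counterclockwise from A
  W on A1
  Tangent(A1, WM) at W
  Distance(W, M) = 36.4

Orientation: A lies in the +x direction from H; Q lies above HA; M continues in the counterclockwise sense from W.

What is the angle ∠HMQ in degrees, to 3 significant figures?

15.3°

H is at the origin; HA is horizontal with |HA| = 42.0 and A on the +x side, so A = (42.0, 0.00). Tangency of A1 to HA means the radius QA is perpendicular to HA, so Q = A + (0, 8.8) = (42.0, 8.80). On A1, A sits at bearing -90° from Q; a 54° counterclockwise sweep puts W at bearing -36°, so W = Q + 8.8·(cos -36°, sin -36°) = (49.1, 3.63). A1 meets WM tangentially, so QW is at right angles to WM, so WM runs along (−sin -36°, cos -36°); with |WM| = 36.4, M = (70.5, 33.1). Then cos ∠HMQ = MH·MQ / (|MH||MQ|), giving 15.3°.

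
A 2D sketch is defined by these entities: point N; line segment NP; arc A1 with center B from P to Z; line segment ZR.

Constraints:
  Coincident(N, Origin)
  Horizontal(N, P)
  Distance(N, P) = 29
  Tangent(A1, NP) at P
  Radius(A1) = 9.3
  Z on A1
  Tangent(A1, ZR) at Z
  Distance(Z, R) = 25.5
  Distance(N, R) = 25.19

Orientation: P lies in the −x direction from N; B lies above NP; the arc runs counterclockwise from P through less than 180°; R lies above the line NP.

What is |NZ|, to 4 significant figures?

21.83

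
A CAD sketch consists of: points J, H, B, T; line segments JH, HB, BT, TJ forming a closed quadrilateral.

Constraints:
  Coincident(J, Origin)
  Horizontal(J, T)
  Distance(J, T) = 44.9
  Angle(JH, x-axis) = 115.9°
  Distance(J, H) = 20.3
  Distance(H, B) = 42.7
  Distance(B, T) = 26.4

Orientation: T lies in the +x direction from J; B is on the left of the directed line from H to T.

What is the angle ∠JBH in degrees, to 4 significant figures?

27.96°

J is at the origin; J and T share the same y with |JT| = 44.9 and T in +x, so T = (44.9, 0). JH runs at 115.9° with |JH| = 20.3, so H = (-8.867, 18.26). B is determined by |HB| = 42.7 and |BT| = 26.4 together: it lies at the intersection of circle(H, 42.7) and circle(T, 26.4). With |HT| = 56.78, the foot of the radical line on HT is 38.31 from H and the perpendicular offset is √(42.7² − 38.31²) = 18.86. Taking the left-of-HT solution: B = (33.47, 23.80).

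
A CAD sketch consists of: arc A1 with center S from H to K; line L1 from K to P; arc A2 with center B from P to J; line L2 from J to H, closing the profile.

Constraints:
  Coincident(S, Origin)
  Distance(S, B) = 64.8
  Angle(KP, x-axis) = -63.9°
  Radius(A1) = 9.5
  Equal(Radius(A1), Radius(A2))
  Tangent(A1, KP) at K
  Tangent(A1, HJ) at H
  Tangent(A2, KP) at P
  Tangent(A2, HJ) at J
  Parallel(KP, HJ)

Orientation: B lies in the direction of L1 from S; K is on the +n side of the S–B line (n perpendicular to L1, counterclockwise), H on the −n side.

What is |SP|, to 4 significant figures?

65.49

The slot axis is L1's direction at -63.9°, so u = (cos -63.9°, sin -63.9°) = (0.4399, -0.8980) and n = (−sin -63.9°, cos -63.9°) = (0.8980, 0.4399). S is at the origin and B lies 64.8 along u from S, so B = 64.8·u = (28.51, -58.19). Tangency of A1 to both parallel lines with radius 9.5 puts K and H at S ± 9.5·n: K = (8.531, 4.179), H = (-8.531, -4.179). Equal radii place P and J the same way about B: P = B + 9.5·n = (37.04, -54.01), J = B − 9.5·n = (19.98, -62.37). Then |SP| = |P − S| = 65.49.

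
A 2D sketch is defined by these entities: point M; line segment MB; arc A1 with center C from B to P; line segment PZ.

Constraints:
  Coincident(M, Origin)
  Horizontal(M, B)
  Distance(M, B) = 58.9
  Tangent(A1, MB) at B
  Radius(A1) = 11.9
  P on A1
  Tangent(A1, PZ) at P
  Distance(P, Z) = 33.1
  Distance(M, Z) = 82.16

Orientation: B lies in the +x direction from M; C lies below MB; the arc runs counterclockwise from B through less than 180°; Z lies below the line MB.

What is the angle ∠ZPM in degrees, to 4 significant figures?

146.0°

M is at the origin; M and B share the same y with |MB| = 58.9 and B on the +x side, so B = (58.90, 0.000). Since A1 is tangent to MB there, CB ⟂ MB, so C = B + (0, -11.9) = (58.90, -11.90). Since CP ⟂ PZ (tangency), |CZ| = √(11.9² + 33.1²) = 35.17 regardless of where P sits on A1. So Z lies on both circle(M, 82.16) and circle(C, 35.17); the below-MB intersection is Z = (68.19, -45.82). P is the foot of the tangent from Z: P = (49.16, -18.74).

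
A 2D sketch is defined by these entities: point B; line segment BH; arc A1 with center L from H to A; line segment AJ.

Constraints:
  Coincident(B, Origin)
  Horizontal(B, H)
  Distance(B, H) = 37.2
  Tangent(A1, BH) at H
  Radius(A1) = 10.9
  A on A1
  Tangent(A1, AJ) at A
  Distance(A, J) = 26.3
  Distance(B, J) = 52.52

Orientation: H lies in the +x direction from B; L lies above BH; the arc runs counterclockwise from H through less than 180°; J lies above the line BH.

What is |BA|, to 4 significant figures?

49.51

Checks: ∠(LH, HB) = 90.00° ✓; |LH| = 10.90 ✓; |LA| = 10.90 ✓; ∠(LA, AJ) = 90.00° ✓; |AJ| = 26.30 ✓; |BJ| = 52.52 ✓.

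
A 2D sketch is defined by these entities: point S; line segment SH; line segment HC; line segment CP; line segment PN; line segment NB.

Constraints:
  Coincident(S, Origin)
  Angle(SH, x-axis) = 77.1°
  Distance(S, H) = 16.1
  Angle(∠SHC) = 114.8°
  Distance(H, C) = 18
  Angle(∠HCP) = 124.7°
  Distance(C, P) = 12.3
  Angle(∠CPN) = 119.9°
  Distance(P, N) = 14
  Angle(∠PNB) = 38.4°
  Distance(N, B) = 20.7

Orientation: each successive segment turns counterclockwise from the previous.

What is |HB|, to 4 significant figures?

14.57

S is at the origin; SH runs at 77.1° with length 16.1, so H = (3.594, 15.69). ∠SHC = 114.8° gives HC at 142.3° from the x-axis; with |HC| = 18.0, C = (-10.65, 26.70). ∠HCP = 124.7° gives CP at -162.4° from the x-axis; with |CP| = 12.3, P = (-22.37, 22.98). ∠CPN = 119.9° gives PN at -102.3° from the x-axis; with |PN| = 14.0, N = (-25.35, 9.303). ∠PNB = 38.4° gives NB at 39.30° from the x-axis; with |NB| = 20.7, B = (-9.336, 22.41). Then |HB| = |B − H| = 14.57.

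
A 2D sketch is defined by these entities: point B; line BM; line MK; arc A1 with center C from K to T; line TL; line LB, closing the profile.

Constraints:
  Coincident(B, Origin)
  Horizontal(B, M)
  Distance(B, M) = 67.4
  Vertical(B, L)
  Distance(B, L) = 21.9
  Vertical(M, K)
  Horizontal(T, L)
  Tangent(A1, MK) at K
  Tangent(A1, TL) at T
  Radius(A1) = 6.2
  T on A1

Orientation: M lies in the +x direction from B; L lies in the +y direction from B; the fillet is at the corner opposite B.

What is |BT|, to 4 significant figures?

65.00

The virtual corner opposite B is at (67.40, 21.90). Since A1 is tangent to MK there, CK ⟂ MK and since A1 is tangent to TL there, CT ⟂ TL, with radius 6.2, so the center C sits 6.2 in from both sides at C = (61.20, 15.70). That places the tangent points at K = (67.40, 15.70) on MK and T = (61.20, 21.90) on TL. Then |BT| = |T − B| = 65.00.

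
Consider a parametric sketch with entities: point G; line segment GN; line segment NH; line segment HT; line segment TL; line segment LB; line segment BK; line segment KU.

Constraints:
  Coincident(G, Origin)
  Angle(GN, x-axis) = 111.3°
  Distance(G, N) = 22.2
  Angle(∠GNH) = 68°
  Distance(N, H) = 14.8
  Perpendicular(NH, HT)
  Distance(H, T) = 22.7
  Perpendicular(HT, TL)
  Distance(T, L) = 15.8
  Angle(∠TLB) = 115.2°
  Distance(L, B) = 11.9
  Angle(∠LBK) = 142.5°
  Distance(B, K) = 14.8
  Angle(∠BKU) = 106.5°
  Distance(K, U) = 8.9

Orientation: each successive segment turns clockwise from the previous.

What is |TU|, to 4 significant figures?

27.35

∠LBK = 142.5° gives BK at 77.00° from the x-axis; with |BK| = 14.8, K = (-10.95, 23.25). ∠BKU = 106.5° gives KU at 3.500° from the x-axis; with |KU| = 8.9, U = (-2.064, 23.79). Then |TU| = |U − T| = 27.35.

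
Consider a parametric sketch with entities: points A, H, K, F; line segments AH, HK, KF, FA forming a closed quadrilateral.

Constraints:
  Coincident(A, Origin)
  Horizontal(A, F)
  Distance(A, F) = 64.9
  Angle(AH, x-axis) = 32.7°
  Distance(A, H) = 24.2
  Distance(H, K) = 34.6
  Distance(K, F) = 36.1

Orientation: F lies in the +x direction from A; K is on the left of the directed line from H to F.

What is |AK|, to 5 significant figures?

58.796

A is at the origin; AF is horizontal with |AF| = 64.9 and F in +x, so F = (64.9, 0). AH runs at 32.7° with |AH| = 24.2, so H = (20.365, 13.074). K is determined by |HK| = 34.6 and |KF| = 36.1 together: it lies at the intersection of circle(H, 34.6) and circle(F, 36.1). With |HF| = 46.415, the foot of the radical line on HF is 22.065 from H and the perpendicular offset is √(34.6² − 22.065²) = 26.651. Taking the left-of-HF solution: K = (49.043, 32.431).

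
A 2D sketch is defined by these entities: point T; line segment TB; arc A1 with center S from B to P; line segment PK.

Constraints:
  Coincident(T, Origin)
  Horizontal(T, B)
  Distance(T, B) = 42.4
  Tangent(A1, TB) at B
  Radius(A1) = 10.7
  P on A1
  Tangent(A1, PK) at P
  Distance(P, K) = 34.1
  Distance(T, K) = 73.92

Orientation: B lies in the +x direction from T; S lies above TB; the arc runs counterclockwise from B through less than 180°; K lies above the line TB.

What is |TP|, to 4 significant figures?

53.32

Checks: |SP| = 10.70 ✓; ∠(SP, PK) = 90.00° ✓; |PK| = 34.10 ✓; |TK| = 73.92 ✓.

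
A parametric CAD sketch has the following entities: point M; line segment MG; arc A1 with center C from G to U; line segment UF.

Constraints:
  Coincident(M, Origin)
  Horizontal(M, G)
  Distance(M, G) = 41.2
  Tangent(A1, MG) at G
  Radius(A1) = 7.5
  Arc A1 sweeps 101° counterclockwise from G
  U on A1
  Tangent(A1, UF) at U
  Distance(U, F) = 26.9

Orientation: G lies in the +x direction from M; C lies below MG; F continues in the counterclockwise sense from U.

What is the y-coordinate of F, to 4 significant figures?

-35.34

M is at the origin; M and G share the same y with |MG| = 41.2 and G on the +x side, so G = (41.20, 0.000). A1 meets MG tangentially, so CG is at right angles to MG, so C = G + (0, -7.5) = (41.20, -7.500). On A1, G sits at bearing 90° from C; a 101° counterclockwise sweep puts U at bearing 191°, so U = C + 7.5·(cos 191°, sin 191°) = (33.84, -8.931). Tangency of A1 to UF means the radius CU is perpendicular to UF, so UF runs along (−sin 191°, cos 191°); with |UF| = 26.9, F = (38.97, -35.34). So F.y = -35.34.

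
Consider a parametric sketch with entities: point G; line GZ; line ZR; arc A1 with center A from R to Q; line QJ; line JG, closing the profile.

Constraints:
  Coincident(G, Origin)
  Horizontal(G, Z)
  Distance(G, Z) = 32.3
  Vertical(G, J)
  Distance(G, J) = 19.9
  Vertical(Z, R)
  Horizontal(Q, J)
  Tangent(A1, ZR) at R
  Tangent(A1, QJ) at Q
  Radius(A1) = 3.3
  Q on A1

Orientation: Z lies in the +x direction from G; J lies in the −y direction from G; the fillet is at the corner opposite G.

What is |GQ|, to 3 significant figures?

35.2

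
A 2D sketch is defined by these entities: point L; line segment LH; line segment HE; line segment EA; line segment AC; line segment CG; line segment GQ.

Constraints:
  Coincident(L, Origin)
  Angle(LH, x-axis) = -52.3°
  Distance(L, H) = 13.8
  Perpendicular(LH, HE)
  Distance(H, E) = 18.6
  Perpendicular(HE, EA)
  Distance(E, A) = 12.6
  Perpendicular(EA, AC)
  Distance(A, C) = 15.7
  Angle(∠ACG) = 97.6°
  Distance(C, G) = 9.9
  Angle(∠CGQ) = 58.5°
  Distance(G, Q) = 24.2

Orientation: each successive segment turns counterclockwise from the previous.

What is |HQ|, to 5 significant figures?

26.851

∠ACG = 97.6° gives CG at -59.900° from the x-axis; with |CG| = 9.9, G = (7.9933, -7.7410). ∠CGQ = 58.5° gives GQ at 61.600° from the x-axis; with |GQ| = 24.2, Q = (19.503, 13.546). Then |HQ| = |Q − H| = 26.851.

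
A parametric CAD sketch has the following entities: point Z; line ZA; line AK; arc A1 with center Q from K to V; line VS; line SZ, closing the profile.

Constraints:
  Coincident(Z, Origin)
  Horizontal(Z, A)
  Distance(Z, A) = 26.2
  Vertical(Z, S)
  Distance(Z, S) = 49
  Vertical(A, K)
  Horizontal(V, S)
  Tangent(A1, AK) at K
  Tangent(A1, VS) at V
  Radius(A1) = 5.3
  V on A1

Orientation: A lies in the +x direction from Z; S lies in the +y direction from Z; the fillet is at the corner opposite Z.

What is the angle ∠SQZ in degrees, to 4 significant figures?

78.67°

Z is at the origin; ZA is horizontal with |ZA| = 26.2 and A on the +x side, so A = (26.20, 0.000). ZS is vertical with |ZS| = 49.0 and S on the +y side, so S = (0.000, 49.00). The virtual corner opposite Z is at (26.20, 49.00). The tangent condition forces QK to be normal to AK and the tangent condition forces QV to be normal to VS, with radius 5.3, so the center Q sits 5.3 in from both sides at Q = (20.90, 43.70). Then cos ∠SQZ = QS·QZ / (|QS||QZ|), giving 78.67°.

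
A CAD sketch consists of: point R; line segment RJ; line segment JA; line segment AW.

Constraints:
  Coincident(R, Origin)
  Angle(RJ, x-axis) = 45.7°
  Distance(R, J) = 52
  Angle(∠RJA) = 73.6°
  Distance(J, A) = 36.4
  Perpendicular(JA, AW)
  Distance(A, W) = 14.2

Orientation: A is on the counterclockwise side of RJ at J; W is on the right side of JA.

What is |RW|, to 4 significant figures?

67.66

∠RJA = 73.6°, so JA runs at 45.7° + (180° − 73.6°) = 152.1° from the x-axis; with |JA| = 36.4, A = J + 36.4·(cos 152.1°, sin 152.1°) = (4.149, 54.25). JA ⟂ AW; with |AW| = 14.2 on the right of JA, W = A + 14.2·(0.4679, 0.8838) = (10.79, 66.80). Then |RW| = |W − R| = 67.66.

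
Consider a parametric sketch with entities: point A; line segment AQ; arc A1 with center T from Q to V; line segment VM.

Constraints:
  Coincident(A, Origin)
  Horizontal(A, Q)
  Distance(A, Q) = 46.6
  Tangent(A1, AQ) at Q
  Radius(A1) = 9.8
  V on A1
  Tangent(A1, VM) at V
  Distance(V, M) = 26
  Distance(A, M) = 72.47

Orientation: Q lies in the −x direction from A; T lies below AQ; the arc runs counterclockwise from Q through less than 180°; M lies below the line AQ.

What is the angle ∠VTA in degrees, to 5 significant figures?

143.93°

A is at the origin; AQ is horizontal with |AQ| = 46.6 and Q on the −x side, so Q = (-46.600, 0.0000). Since A1 is tangent to AQ there, TQ ⟂ AQ, so T = Q + (0, -9.8) = (-46.600, -9.8000). Since TV ⟂ VM (tangency), |TM| = √(9.8² + 26.0²) = 27.786 regardless of where V sits on A1. So M lies on both circle(A, 72.47) and circle(T, 27.786); the below-AQ intersection is M = (-66.194, -29.501). V is the foot of the tangent from M: V = (-55.539, -5.7842).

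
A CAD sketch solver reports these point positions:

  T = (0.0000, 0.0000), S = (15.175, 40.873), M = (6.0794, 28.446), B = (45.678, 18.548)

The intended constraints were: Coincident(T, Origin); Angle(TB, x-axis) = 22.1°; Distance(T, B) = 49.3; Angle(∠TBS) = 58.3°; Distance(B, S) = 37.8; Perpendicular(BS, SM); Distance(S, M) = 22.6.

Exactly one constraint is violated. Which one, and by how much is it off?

Distance(S, M) = 22.6 — off by 7.20.

T = (0.00, 0.00) ✓; TB at 22.10° ✓; |TB| = 49.30 ✓; ∠TBS = 58.30° ✓; |BS| = 37.80 ✓; ∠(BS, SM) = 90.00° ✓; |SM| = 15.40 ✗.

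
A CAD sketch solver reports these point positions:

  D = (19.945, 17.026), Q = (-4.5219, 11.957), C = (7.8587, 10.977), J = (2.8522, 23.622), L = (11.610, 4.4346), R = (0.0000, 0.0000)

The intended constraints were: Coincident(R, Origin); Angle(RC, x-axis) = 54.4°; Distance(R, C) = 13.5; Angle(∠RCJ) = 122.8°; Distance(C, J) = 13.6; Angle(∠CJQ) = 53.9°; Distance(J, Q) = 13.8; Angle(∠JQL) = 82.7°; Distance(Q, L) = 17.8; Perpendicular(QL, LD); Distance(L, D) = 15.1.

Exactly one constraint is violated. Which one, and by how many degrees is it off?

Perpendicular(QL, LD) — off by 8.50°.

R = (0.00, 0.00) ✓; RC at 54.40° ✓; |RC| = 13.50 ✓; ∠RCJ = 122.8° ✓; |CJ| = 13.60 ✓; ∠CJQ = 53.90° ✓; |JQ| = 13.80 ✓; ∠JQL = 82.70° ✓; |QL| = 17.80 ✓; ∠(QL, LD) = 81.50° ✗; |LD| = 15.10 ✓.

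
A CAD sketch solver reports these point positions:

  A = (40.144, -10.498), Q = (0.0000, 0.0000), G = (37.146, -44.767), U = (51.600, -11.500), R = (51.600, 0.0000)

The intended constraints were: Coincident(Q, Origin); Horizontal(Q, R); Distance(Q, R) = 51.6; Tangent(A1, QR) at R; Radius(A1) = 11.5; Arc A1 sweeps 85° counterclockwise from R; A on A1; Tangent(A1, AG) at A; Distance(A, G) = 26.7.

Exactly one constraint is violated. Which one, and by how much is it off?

Distance(A, G) = 26.7 — off by 7.70.

Q = (0.00, 0.00) ✓; Q.y = 0.00, R.y = 0.00 ✓; |QR| = 51.60 ✓; ∠(UR, RQ) = 90.00° ✓; |UR| = 11.50 ✓; bearing(U→A) − bearing(U→R) = 85.00° ✓; |UA| = 11.50 ✓; ∠(UA, AG) = 90.00° ✓; |AG| = 34.40 ✗.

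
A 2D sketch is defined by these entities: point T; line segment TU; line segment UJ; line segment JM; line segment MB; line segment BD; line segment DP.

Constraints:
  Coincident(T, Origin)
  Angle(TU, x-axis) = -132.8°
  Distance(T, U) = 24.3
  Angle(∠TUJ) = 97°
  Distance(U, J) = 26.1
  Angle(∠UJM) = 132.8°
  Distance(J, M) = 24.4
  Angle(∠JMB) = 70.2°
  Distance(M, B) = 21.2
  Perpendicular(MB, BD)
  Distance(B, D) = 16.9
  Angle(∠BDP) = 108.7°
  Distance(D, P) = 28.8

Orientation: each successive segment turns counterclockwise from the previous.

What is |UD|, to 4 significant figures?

19.68

∠JMB = 70.2° gives MB at 107.2° from the x-axis; with |MB| = 21.2, B = (18.44, -18.62). The perpendicularity gives BD at right angles to MB, so BD runs at -162.8°; with |BD| = 16.9, D = (2.298, -23.62). Then |UD| = |D − U| = 19.68.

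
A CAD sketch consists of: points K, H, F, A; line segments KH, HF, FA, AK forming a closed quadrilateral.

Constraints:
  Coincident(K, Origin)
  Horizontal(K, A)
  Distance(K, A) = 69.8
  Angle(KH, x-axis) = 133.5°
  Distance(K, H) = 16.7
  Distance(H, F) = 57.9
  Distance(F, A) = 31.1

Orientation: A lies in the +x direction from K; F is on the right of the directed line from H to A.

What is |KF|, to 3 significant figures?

42.9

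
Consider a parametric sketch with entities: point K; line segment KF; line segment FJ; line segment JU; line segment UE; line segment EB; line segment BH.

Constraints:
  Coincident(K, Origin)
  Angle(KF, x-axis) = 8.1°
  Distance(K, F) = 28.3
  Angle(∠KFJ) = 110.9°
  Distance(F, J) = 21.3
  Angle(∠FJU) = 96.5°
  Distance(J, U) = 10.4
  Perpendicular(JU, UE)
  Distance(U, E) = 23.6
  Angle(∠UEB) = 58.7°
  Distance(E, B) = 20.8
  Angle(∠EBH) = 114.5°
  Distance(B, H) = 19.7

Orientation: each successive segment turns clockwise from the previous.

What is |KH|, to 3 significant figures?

49.5

∠UEB = 58.7° gives EB at 4.20° from the x-axis; with |EB| = 20.8, B = (36.9, 0.0553). ∠EBH = 114.5° gives BH at -61.3° from the x-axis; with |BH| = 19.7, H = (46.4, -17.2). Then |KH| = |H − K| = 49.5.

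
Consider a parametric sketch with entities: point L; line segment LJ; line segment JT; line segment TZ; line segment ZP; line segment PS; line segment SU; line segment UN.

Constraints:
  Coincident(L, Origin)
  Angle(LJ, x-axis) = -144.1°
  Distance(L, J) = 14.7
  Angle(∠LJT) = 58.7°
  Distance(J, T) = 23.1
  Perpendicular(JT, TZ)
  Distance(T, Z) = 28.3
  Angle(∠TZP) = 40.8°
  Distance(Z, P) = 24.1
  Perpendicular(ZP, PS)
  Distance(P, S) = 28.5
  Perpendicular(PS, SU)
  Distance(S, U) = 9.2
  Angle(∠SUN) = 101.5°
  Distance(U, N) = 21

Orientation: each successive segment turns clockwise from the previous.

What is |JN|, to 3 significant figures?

26.7

L is at the origin; LJ runs at -144.1° with length 14.7, so J = (-11.9, -8.62). ∠LJT = 58.7° gives JT at 94.6° from the x-axis; with |JT| = 23.1, T = (-13.8, 14.4). The perpendicularity gives TZ at right angles to JT, so TZ runs at 4.60°; with |TZ| = 28.3, Z = (14.4, 16.7). ∠TZP = 40.8° gives ZP at -135° from the x-axis; with |ZP| = 24.1, P = (-2.47, -0.484). ZP ⟂ PS, so PS runs at 135°; with |PS| = 28.5, S = (-22.8, 19.5). PS is perpendicular to SU, so SU runs at 45.4°; with |SU| = 9.2, U = (-16.3, 26.1). ∠SUN = 101.5° gives UN at -33.1° from the x-axis; with |UN| = 21.0, N = (1.29, 14.6). Then |JN| = |N − J| = 26.7.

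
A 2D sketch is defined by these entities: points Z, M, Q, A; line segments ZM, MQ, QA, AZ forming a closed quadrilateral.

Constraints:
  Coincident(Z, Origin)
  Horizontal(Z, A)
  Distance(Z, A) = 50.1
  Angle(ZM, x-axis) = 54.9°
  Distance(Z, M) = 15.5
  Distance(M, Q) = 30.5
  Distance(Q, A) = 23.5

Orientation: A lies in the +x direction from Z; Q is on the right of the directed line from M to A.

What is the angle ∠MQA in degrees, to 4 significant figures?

105.2°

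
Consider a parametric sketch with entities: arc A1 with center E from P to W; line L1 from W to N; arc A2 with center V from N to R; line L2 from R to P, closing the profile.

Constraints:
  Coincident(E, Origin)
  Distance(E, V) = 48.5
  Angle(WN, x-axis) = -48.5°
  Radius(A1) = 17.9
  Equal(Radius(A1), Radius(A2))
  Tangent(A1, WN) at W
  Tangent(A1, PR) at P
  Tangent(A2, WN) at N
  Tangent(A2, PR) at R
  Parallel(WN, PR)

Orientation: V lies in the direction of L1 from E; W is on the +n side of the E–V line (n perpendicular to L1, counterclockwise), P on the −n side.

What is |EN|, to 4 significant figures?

51.70

Tangency of A1 to both parallel lines with radius 17.9 puts W and P at E ± 17.9·n: W = (13.41, 11.86), P = (-13.41, -11.86). Equal radii place N and R the same way about V: N = V + 17.9·n = (45.54, -24.46), R = V − 17.9·n = (18.73, -48.19). Then |EN| = |N − E| = 51.70.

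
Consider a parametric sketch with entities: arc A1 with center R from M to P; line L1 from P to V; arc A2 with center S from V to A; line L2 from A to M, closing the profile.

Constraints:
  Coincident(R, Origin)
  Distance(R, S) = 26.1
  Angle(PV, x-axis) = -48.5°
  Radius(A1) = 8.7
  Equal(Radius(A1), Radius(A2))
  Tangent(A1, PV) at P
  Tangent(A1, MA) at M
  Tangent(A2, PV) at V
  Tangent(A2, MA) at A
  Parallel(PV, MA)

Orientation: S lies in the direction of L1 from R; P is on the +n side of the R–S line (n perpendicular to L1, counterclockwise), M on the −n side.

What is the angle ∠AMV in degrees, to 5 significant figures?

33.690°

Tangency of A1 to both parallel lines with radius 8.7 puts P and M at R ± 8.7·n: P = (6.5159, 5.7648), M = (-6.5159, -5.7648). Equal radii place V and A the same way about S: V = S + 8.7·n = (23.810, -13.783), A = S − 8.7·n = (10.778, -25.313). Then cos ∠AMV = MA·MV / (|MA||MV|), giving 33.690°.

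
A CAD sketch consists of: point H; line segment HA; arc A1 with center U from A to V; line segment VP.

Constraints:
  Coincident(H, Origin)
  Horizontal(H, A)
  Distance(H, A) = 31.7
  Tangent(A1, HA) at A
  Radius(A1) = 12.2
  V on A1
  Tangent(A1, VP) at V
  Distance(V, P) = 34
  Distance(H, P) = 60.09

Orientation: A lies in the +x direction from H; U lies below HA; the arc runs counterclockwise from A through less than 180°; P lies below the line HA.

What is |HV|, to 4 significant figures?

27.30

H is at the origin; H and A share the same y with |HA| = 31.7 and A on the +x side, so A = (31.70, 0.000). Tangency of A1 to HA means the radius UA is perpendicular to HA, so U = A + (0, -12.2) = (31.70, -12.20). Since UV ⟂ VP (tangency), |UP| = √(12.2² + 34.0²) = 36.12 regardless of where V sits on A1. So P lies on both circle(H, 60.09) and circle(U, 36.12); the below-HA intersection is P = (36.07, -48.06). V is the foot of the tangent from P: V = (20.80, -17.68).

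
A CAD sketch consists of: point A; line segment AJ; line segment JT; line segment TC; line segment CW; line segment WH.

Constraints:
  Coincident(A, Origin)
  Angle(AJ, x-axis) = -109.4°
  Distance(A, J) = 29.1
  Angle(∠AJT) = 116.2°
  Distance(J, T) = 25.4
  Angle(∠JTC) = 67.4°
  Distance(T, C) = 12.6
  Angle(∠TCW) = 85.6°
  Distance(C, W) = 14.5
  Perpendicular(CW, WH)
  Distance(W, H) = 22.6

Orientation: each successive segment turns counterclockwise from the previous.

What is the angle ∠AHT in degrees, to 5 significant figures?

63.172°

A is at the origin; AJ runs at -109.4° with length 29.1, so J = (-9.6659, -27.448). ∠AJT = 116.2° gives JT at -45.600° from the x-axis; with |JT| = 25.4, T = (8.1056, -45.595). ∠JTC = 67.4° gives TC at 67.000° from the x-axis; with |TC| = 12.6, C = (13.029, -33.997). ∠TCW = 85.6° gives CW at 161.40° from the x-axis; with |CW| = 14.5, W = (-0.71387, -29.372). CW is perpendicular to WH, so WH runs at -108.60°; with |WH| = 22.6, H = (-7.9224, -50.792). Then cos ∠AHT = HA·HT / (|HA||HT|), giving 63.172°.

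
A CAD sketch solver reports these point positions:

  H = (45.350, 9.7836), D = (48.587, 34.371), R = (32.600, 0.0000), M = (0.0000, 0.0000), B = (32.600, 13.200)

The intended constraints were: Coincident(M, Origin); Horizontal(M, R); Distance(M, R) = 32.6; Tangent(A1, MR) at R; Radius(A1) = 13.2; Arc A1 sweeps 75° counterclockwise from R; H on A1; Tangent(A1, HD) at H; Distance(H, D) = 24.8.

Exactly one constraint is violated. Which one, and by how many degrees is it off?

Tangent(A1, HD) at H — off by 7.50°.

M = (0.00, 0.00) ✓; M.y = 0.00, R.y = 0.00 ✓; |MR| = 32.60 ✓; ∠(BR, RM) = 90.00° ✓; |BR| = 13.20 ✓; bearing(B→H) − bearing(B→R) = 75.00° ✓; |BH| = 13.20 ✓; ∠(BH, HD) = 82.50° ✗; |HD| = 24.80 ✓.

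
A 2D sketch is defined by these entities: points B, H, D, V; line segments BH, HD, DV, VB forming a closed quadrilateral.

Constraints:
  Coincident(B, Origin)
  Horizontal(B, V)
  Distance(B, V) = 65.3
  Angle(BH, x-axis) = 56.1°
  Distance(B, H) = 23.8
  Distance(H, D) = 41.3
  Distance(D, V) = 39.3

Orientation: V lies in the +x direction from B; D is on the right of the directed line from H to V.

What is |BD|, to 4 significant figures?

35.18

B is at the origin; BV is horizontal with |BV| = 65.3 and V in +x, so V = (65.3, 0). BH runs at 56.1° with |BH| = 23.8, so H = (13.27, 19.75). D is determined by |HD| = 41.3 and |DV| = 39.3 together: it lies at the intersection of circle(H, 41.3) and circle(V, 39.3). With |HV| = 55.65, the foot of the radical line on HV is 29.27 from H and the perpendicular offset is √(41.3² − 29.27²) = 29.13. Taking the right-of-HV solution: D = (30.30, -17.87).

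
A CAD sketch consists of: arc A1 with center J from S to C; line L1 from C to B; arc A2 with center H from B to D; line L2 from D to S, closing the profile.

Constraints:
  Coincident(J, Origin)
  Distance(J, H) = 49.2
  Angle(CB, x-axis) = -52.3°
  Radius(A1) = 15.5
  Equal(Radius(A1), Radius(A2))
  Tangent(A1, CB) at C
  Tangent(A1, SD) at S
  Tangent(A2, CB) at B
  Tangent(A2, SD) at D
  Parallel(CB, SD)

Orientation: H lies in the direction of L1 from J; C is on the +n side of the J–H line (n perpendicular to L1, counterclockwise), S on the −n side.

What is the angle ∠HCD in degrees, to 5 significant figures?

14.728°

Tangency of A1 to both parallel lines with radius 15.5 puts C and S at J ± 15.5·n: C = (12.264, 9.4787), S = (-12.264, -9.4787). Equal radii place B and D the same way about H: B = H + 15.5·n = (42.351, -29.450), D = H − 15.5·n = (17.823, -48.407). Then cos ∠HCD = CH·CD / (|CH||CD|), giving 14.728°.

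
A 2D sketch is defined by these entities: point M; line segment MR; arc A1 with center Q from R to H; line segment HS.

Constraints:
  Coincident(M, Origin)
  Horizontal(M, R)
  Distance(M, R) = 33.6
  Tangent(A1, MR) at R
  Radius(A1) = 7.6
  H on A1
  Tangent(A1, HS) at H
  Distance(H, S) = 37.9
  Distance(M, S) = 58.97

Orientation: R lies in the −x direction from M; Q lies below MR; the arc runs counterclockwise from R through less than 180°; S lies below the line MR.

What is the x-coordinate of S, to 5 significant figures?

-36.739

M is at the origin; M and R share the same y with |MR| = 33.6 and R on the −x side, so R = (-33.600, 0.0000). Tangency of A1 to MR means the radius QR is perpendicular to MR, so Q = R + (0, -7.6) = (-33.600, -7.6000). Since QH ⟂ HS (tangency), |QS| = √(7.6² + 37.9²) = 38.654 regardless of where H sits on A1. So S lies on both circle(M, 58.97) and circle(Q, 38.654); the below-MR intersection is S = (-36.739, -46.127). H is the foot of the tangent from S: H = (-41.148, -8.4841).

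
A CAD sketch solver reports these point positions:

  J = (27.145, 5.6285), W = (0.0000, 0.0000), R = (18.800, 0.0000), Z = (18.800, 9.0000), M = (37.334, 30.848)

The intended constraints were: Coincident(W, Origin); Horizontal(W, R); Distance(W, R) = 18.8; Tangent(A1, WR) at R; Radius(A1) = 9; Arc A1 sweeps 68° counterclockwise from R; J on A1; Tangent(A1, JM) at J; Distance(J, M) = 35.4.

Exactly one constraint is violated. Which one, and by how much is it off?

Distance(J, M) = 35.4 — off by 8.20.

W = (0.00, 0.00) ✓; W.y = 0.00, R.y = 0.00 ✓; |WR| = 18.80 ✓; ∠(ZR, RW) = 90.00° ✓; |ZR| = 9.000 ✓; bearing(Z→J) − bearing(Z→R) = 68.00° ✓; |ZJ| = 9.000 ✓; ∠(ZJ, JM) = 90.00° ✓; |JM| = 27.20 ✗.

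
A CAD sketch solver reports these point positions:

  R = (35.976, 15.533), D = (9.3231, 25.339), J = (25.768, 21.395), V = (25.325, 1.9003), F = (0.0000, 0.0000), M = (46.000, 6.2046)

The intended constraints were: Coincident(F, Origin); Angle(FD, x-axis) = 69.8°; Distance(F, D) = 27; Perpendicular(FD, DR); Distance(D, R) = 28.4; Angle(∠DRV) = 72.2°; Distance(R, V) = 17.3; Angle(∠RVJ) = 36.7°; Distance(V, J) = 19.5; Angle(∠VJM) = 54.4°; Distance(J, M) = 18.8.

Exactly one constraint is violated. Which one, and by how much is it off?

Distance(J, M) = 18.8 — off by 6.50.

F = (0.00, 0.00) ✓; FD at 69.80° ✓; |FD| = 27.00 ✓; ∠(FD, DR) = 90.00° ✓; |DR| = 28.40 ✓; ∠DRV = 72.20° ✓; |RV| = 17.30 ✓; ∠RVJ = 36.70° ✓; |VJ| = 19.50 ✓; ∠VJM = 54.40° ✓; |JM| = 25.30 ✗.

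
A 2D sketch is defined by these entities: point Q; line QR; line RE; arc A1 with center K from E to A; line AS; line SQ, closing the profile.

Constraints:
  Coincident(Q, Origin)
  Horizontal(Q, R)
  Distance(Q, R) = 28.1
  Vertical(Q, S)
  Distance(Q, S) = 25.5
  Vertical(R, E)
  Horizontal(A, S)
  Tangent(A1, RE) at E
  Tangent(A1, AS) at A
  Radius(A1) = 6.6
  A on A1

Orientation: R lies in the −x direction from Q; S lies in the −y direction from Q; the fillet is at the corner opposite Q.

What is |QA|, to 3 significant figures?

33.4

The virtual corner opposite Q is at (-28.1, -25.5). Tangency of A1 to RE means the radius KE is perpendicular to RE and the tangent condition forces KA to be normal to AS, with radius 6.6, so the center K sits 6.6 in from both sides at K = (-21.5, -18.9). That places the tangent points at E = (-28.1, -18.9) on RE and A = (-21.5, -25.5) on AS. Then |QA| = |A − Q| = 33.4.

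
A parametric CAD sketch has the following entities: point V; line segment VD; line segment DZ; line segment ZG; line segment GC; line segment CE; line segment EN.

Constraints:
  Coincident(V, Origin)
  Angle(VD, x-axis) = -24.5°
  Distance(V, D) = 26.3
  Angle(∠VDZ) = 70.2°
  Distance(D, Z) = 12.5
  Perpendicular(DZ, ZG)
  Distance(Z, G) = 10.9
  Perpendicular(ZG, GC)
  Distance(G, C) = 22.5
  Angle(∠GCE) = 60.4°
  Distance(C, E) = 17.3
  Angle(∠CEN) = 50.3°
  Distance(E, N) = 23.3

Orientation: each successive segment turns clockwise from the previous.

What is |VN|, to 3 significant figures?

7.40

∠GCE = 60.4° gives CE at -73.9° from the x-axis; with |CE| = 17.3, E = (27.9, -12.8). ∠CEN = 50.3° gives EN at 156° from the x-axis; with |EN| = 23.3, N = (6.56, -3.43). Then |VN| = |N − V| = 7.40.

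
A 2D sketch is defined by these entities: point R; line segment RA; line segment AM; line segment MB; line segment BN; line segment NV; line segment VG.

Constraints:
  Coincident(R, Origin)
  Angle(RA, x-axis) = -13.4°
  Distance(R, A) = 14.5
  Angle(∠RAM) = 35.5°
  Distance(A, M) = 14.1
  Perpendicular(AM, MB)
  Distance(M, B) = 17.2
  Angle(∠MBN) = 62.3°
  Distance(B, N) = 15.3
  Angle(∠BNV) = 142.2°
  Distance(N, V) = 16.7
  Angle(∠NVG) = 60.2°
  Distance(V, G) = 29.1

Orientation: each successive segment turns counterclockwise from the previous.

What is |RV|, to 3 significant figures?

22.7

R is at the origin; RA runs at -13.4° with length 14.5, so A = (14.1, -3.36). ∠RAM = 35.5° gives AM at 131° from the x-axis; with |AM| = 14.1, M = (4.84, 7.26). AM ⟂ MB, so MB runs at -139°; with |MB| = 17.2, B = (-8.13, -4.04). ∠MBN = 62.3° gives BN at -21.2° from the x-axis; with |BN| = 15.3, N = (6.14, -9.57). ∠BNV = 142.2° gives NV at 16.6° from the x-axis; with |NV| = 16.7, V = (22.1, -4.80). Then |RV| = |V − R| = 22.7.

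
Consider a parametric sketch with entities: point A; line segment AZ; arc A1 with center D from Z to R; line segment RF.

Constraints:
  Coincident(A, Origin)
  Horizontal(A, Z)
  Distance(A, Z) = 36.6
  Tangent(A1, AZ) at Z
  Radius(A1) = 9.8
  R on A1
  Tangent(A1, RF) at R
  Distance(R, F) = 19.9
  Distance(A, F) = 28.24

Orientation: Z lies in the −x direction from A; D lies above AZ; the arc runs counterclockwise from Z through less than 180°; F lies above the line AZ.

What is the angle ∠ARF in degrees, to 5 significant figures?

68.541°

A is at the origin; AZ is horizontal with |AZ| = 36.6 and Z on the −x side, so Z = (-36.600, 0.0000). A1 meets AZ tangentially, so DZ is at right angles to AZ, so D = Z + (0, 9.8) = (-36.600, 9.8000). Since DR ⟂ RF (tangency), |DF| = √(9.8² + 19.9²) = 22.182 regardless of where R sits on A1. So F lies on both circle(A, 28.24) and circle(D, 22.182); the above-AZ intersection is F = (-17.947, 21.804). R is the foot of the tangent from F: R = (-28.201, 4.7499).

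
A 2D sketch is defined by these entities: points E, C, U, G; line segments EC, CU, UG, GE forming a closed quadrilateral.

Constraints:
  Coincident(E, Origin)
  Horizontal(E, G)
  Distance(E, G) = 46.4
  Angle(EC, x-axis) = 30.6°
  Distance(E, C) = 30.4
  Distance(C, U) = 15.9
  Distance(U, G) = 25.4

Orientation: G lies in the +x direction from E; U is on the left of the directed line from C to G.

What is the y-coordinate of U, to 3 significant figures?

24.4

Checks: |CU| = 15.90 ✓; |UG| = 25.40 ✓.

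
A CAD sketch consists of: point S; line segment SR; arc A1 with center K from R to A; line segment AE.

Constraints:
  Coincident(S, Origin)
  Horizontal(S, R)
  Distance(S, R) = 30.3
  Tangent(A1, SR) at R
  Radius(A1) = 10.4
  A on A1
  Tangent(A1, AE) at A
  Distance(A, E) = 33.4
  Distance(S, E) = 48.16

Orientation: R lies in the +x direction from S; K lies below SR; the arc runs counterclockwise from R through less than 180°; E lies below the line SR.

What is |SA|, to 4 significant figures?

22.46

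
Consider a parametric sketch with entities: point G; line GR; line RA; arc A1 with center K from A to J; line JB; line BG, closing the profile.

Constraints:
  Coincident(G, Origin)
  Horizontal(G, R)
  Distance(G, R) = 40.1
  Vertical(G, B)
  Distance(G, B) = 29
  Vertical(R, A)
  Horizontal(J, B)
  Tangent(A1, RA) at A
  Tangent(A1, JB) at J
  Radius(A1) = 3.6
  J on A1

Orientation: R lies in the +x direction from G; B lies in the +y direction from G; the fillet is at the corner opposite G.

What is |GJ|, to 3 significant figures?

46.6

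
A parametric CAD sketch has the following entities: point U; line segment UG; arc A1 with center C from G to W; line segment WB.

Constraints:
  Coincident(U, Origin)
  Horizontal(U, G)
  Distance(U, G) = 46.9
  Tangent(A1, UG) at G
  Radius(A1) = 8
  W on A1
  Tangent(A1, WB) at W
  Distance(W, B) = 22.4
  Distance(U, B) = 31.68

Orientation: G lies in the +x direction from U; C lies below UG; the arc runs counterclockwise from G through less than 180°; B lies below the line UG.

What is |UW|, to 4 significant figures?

41.20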